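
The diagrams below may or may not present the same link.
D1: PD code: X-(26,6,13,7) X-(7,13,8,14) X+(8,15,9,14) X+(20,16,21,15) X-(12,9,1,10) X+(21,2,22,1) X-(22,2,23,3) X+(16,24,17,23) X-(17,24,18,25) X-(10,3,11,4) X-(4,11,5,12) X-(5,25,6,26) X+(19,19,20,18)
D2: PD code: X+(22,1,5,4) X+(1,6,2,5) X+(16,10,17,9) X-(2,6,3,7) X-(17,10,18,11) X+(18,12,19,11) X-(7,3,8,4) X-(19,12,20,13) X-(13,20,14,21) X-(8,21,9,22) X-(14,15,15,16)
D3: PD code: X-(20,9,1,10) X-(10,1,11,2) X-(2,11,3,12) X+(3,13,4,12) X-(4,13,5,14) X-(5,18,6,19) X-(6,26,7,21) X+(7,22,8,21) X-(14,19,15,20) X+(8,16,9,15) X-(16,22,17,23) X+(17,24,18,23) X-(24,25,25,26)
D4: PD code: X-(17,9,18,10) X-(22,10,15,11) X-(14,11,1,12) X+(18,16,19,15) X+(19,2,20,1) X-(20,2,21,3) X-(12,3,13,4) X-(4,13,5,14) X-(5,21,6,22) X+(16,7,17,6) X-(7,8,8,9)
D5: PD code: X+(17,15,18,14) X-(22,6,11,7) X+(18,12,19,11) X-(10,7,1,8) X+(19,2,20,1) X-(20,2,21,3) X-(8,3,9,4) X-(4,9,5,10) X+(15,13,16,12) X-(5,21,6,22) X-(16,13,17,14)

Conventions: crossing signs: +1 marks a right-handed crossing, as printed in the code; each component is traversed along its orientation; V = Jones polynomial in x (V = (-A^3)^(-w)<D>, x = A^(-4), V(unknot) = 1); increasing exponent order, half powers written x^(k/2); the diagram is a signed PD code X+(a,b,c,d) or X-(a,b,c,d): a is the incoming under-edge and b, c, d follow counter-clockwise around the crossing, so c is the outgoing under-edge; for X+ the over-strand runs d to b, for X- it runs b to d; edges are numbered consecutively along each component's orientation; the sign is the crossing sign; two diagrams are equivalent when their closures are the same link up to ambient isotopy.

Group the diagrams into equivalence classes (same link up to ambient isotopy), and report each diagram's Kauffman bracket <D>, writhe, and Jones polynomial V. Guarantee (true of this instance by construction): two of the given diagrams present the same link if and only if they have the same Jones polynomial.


grouping into links: {D1, D4, D5} | {D2} | {D3}
V(D1) = x^(-13/2) - x^(-11/2) + x^(-9/2) - 2x^(-7/2) - x^(-3/2)  (w -3, c 13, <D> = A^-3 + 2A^5 - A^9 + A^13 - A^17)
V(D2) = -x^(-1/2) - x^(1/2)  (w -3, c 11, <D> = A^-11 + A^-7)
D3 (bracket A^-13 + A^-9 + A^-5 - A^3; 13 crossings at w = -5): V = x^(-9/2) - x^(-5/2) - x^(-3/2) - x^(-1/2)
V(D4) = x^(-13/2) - x^(-11/2) + x^(-9/2) - 2x^(-7/2) - x^(-3/2)  (w -5, c 11, <D> = A^-9 + 2A^-1 - A^3 + A^7 - A^11)
V(D5) = x^(-13/2) - x^(-11/2) + x^(-9/2) - 2x^(-7/2) - x^(-3/2)  [11 crossings, <D> = A^-3 + 2A^5 - A^9 + A^13 - A^17, w = -3]
key observation: V(x) takes 3 values over 5 diagrams, fixing the grouping


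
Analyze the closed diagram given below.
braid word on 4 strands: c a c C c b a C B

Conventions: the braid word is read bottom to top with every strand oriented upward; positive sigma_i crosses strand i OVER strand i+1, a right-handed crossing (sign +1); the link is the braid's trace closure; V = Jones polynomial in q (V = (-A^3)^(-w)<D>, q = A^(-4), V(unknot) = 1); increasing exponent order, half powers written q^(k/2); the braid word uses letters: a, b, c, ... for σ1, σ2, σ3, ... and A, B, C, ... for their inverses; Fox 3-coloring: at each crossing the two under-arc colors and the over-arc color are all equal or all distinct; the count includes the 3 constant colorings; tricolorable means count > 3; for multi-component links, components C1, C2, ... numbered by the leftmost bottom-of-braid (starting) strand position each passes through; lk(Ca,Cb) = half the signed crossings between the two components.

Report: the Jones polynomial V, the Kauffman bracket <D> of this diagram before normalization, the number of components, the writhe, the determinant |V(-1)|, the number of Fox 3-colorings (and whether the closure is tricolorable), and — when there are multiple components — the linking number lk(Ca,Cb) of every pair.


V = q + q^3 - q^4
<D> = A^-7 - A^-3 - A^5 (w = +3)
1 component over 9 crossings, w = +3
9 Fox colorings among 3^9, |V(-1)| = 3: tricolorable
why: free reduction leaves σ3 σ1 σ3 σ2 σ1 σ3⁻¹ σ2⁻¹ of the original 9 letters


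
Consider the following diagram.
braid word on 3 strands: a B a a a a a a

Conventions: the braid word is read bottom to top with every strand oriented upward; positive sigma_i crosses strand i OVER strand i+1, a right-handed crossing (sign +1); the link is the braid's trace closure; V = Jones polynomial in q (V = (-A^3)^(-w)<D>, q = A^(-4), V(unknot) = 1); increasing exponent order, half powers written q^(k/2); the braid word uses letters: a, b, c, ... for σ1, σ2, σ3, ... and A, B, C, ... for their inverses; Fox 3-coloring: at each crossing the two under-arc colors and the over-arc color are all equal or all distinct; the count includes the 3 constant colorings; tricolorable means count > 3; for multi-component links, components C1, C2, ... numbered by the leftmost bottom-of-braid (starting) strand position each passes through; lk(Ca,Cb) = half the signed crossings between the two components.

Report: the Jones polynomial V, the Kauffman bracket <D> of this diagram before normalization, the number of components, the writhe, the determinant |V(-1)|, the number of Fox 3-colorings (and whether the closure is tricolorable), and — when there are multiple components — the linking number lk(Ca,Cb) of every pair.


Jones polynomial: V(q) = q^3 + q^5 - q^6 + q^7 - q^8 + q^9 - q^10
<D> = -A^-22 + A^-18 - A^-14 + A^-10 - A^-6 + A^-2 + A^6; writhe +6
components 1, writhe +6 (8 crossings)
3-colorings: 3 of 3^8, det 7 — not tricolorable
note: w = +6 (over 8 crossings) is diagram-only; (-A^3)^(-6) removes it from V


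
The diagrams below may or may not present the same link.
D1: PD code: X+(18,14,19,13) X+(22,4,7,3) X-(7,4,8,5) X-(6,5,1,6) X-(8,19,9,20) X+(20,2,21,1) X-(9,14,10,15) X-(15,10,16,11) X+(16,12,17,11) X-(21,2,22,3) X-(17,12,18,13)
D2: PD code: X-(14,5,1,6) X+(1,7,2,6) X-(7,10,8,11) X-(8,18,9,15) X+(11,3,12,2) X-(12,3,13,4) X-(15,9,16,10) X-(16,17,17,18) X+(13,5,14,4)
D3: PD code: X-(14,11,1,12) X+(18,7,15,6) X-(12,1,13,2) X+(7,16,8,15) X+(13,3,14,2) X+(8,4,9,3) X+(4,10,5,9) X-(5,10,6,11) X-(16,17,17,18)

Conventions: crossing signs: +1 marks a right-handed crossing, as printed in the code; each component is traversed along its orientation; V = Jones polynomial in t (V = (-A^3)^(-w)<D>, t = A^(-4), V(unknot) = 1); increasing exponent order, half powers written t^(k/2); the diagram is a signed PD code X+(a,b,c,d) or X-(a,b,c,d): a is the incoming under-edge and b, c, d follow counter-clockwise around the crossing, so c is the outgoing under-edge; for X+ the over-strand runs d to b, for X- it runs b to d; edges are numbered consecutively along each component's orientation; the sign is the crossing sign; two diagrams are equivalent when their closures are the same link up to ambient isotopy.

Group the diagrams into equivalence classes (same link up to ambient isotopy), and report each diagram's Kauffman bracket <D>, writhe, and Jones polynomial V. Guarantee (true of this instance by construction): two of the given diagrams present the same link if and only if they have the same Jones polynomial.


classes: {D1} | {D2} | {D3}
V(D1) = -t^(-1/2) - t^(1/2)  [11 crossings, <D> = A^-11 + A^-7, w = -3]
V(D2) = -t^(-5/2) - t^(-1/2)  [9 crossings, <D> = A^-7 + A, w = -3]
D3 (bracket A^-7 + A; 9 crossings at w = +1): V = -t^(1/2) - t^(5/2)
note: 3 classes among 3 diagrams; unequal V(t) rules out equality


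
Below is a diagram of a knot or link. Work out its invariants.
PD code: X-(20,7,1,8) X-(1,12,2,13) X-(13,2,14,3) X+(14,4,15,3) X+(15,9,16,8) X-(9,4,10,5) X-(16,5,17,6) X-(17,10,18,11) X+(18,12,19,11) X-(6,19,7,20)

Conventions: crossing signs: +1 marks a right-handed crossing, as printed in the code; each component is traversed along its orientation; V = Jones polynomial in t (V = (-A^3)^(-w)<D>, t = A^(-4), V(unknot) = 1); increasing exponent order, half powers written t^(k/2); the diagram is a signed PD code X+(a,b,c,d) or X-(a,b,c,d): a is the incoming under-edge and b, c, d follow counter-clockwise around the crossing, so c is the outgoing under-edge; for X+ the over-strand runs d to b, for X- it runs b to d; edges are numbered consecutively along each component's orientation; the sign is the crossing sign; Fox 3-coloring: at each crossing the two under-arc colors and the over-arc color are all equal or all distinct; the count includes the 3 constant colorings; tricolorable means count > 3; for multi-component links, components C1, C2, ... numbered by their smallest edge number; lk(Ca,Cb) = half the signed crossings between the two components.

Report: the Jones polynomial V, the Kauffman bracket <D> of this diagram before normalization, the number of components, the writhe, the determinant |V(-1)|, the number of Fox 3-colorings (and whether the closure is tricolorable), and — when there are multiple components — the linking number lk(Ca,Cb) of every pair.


V = -t^-6 + t^-5 - t^-4 + 2t^-3 - t^-2 + t^-1
<D> = A^-8 - A^-4 + 2 - A^4 + A^8 - A^12 (w = -4)
1 component over 10 crossings, w = -4
3 Fox colorings among 3^10, |V(-1)| = 7: not tricolorable
why: w = -4 (over 10 crossings) is diagram-only; (-A^3)^(4) removes it from V


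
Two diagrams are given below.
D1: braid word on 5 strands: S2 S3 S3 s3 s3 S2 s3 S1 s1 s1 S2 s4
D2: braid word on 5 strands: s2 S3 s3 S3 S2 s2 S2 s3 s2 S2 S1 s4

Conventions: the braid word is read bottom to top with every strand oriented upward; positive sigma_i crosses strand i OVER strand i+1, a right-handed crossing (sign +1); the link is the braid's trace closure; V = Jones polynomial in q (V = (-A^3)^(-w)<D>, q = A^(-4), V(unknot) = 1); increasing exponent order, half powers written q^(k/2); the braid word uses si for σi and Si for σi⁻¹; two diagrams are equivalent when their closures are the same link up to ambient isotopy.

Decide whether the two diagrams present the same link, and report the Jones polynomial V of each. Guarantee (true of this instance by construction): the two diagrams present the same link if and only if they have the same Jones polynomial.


equivalent: no
V(D1) = -q^-4 + q^-3 + q^-1  (w 0, c 12, <D> = A^4 + A^12 - A^16)
V(D2) = 1  [12 crossings, <D> = 1, w = 0]
key observation: 2 values of V(q) split the 2 diagrams


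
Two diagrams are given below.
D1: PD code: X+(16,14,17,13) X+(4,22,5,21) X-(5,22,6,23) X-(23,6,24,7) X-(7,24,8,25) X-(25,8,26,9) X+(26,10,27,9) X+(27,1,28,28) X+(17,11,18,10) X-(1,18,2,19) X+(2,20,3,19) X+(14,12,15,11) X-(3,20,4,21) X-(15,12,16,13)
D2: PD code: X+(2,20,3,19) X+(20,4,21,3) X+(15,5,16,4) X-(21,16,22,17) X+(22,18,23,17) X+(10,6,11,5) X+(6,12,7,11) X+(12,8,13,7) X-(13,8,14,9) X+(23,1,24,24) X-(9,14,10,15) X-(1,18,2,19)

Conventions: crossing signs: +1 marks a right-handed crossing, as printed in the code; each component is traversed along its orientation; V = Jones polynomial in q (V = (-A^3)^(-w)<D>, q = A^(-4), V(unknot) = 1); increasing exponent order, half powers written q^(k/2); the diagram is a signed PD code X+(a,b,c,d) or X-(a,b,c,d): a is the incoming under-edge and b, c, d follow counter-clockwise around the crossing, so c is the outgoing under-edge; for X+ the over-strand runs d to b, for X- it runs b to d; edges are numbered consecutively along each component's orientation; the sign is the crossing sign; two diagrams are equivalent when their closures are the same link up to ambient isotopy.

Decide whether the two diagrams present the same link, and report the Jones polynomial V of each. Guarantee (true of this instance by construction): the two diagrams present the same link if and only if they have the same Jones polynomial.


equivalent: no
D1 (bracket A^4 + A^12 - A^16; 14 crossings at w = 0): V = -q^-4 + q^-3 + q^-1
D2 (bracket A^12; 12 crossings at w = +4): V = 1
key observation: V(q) takes 2 values over 2 diagrams, fixing the grouping


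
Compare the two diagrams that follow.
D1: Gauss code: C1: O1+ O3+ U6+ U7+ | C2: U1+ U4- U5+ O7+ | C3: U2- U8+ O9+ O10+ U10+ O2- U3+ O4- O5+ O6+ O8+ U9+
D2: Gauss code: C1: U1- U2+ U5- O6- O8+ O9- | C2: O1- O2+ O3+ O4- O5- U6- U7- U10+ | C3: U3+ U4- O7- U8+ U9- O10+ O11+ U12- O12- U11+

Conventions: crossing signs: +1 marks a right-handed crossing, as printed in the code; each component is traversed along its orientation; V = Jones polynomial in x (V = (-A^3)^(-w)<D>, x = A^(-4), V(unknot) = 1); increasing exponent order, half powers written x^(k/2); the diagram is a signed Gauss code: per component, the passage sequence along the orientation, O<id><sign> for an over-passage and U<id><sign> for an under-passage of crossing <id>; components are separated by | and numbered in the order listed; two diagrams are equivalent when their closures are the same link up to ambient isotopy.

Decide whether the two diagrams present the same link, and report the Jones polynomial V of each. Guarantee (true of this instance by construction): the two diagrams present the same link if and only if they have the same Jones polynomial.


equivalent: no
V(D1) = x + 2x^3 + x^5  (w +6, c 10, <D> = A^-2 + 2A^6 + A^14)
V(D2) = x^-3 + x^-2 + x^-1 + 1  (w -2, c 12, <D> = A^-6 + A^-2 + A^2 + A^6)
why: comparing 2 Jones polynomials yields 2 groups


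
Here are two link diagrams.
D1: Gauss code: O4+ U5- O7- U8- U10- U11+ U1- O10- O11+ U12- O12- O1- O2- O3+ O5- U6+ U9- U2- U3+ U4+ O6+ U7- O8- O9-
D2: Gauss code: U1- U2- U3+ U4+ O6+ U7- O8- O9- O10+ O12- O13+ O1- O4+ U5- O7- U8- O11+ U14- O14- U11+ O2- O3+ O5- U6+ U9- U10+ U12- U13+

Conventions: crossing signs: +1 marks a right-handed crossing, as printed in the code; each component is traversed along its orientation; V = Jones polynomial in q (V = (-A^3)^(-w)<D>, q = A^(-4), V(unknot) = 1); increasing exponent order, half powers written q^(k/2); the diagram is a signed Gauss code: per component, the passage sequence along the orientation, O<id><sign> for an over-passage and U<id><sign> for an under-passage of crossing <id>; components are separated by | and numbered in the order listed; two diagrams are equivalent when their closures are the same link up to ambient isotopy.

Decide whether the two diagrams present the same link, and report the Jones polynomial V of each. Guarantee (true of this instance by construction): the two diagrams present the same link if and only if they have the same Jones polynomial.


equivalent: yes
V(D1) = -q^-4 + q^-3 + q^-1  (w -4, c 12, <D> = A^-8 + 1 - A^4)
D2 (bracket A^-2 + A^6 - A^10; 14 crossings at w = -2): V = -q^-4 + q^-3 + q^-1
why: all 2 diagrams share one V(q), hence one class


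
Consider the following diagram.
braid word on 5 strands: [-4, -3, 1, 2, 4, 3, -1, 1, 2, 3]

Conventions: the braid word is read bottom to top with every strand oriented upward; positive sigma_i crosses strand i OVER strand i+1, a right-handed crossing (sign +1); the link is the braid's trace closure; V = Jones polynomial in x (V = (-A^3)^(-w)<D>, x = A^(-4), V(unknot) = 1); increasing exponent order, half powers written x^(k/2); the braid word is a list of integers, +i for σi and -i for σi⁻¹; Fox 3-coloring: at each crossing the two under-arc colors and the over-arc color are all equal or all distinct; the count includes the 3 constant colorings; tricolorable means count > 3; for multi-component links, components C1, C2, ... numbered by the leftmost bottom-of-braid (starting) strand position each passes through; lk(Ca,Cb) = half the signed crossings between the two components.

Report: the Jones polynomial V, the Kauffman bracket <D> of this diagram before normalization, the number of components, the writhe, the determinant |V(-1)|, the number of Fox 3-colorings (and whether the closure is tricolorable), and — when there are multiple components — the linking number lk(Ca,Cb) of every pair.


Jones polynomial: V(x) = x + x^3 - x^4
<D> = -A^-4 + 1 + A^8; writhe +4
components 1, writhe +4 (10 crossings)
3-colorings: 9 of 3^10, det 3 — tricolorable
note: the word shrinks to σ4⁻¹ σ3⁻¹ σ1 σ2 σ4 σ3 σ2 σ3 after cancelling


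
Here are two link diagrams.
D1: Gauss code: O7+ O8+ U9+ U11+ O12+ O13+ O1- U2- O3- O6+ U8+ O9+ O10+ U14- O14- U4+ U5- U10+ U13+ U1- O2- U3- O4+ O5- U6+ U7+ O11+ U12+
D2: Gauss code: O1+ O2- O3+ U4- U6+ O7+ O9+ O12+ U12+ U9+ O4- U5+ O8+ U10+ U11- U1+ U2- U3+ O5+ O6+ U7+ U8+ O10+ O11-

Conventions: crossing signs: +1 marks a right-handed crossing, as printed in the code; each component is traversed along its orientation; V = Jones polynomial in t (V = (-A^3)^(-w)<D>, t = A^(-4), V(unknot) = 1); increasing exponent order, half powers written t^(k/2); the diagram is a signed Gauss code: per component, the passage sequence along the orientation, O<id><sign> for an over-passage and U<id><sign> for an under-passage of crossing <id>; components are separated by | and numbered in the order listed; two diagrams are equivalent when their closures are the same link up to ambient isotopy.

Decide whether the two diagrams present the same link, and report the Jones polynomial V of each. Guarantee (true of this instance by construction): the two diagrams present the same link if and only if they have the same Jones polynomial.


same link: yes
V(D1) = t - t^2 + 2t^3 - t^4 + t^5 - t^6  [14 crossings, <D> = -A^-12 + A^-8 - A^-4 + 2 - A^4 + A^8, w = +4]
V(D2) = t - t^2 + 2t^3 - t^4 + t^5 - t^6  (w +6, c 12, <D> = -A^-6 + A^-2 - A^2 + 2A^6 - A^10 + A^14)
note: all 2 diagrams share one V(t), hence one class


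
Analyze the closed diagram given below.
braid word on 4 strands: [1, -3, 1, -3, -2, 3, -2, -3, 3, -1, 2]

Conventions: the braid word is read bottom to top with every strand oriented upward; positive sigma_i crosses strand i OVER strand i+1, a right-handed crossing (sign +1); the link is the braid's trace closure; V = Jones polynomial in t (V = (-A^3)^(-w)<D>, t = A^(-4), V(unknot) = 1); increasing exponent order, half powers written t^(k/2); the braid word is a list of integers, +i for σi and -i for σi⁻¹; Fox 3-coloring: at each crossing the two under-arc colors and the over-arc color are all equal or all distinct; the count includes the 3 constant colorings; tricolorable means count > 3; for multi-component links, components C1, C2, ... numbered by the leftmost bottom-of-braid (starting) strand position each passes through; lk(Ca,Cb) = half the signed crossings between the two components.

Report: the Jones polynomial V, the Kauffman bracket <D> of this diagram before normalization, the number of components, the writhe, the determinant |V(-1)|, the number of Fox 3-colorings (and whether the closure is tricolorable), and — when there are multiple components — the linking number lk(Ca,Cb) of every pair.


V(t) = t^-4 - t^-3 + t^-2 - 2t^-1 + 2 - t + t^2
bracket: -A^-11 + A^-7 - 2A^-3 + 2A - A^5 + A^9 - A^13, w = -1
1 component, writhe -1, over 11 crossings
det 9, colorings 9 of 3^11 — tricolorable
observation: free reduction leaves σ1 σ3⁻¹ σ1 σ3⁻¹ σ2⁻¹ σ3 σ2⁻¹ σ1⁻¹ σ2 of the original 11 letters


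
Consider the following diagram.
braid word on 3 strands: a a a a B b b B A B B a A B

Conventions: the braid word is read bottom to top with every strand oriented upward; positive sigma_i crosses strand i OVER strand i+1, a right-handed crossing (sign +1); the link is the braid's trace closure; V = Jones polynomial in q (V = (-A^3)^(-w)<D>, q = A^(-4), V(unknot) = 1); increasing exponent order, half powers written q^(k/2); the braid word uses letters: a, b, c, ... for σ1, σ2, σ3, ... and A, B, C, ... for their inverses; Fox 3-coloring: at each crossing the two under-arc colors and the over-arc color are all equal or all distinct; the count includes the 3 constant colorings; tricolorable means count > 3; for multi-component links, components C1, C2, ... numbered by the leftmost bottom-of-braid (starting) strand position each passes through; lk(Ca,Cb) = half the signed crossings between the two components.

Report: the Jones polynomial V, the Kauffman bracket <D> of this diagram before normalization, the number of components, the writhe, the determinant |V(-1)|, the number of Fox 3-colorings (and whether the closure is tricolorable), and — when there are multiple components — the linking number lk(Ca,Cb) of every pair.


V(q) = -q^-3 + q^-2 - q^-1 + 3 - q + q^2 - q^3
bracket: -A^-12 + A^-8 - A^-4 + 3 - A^4 + A^8 - A^12, w = 0
1 component, writhe 0, over 14 crossings
det 9, colorings 27 of 3^14 — tricolorable
observation: inverse pairs cancel, leaving σ1 σ1 σ1 σ2⁻¹ σ2⁻¹ σ2⁻¹


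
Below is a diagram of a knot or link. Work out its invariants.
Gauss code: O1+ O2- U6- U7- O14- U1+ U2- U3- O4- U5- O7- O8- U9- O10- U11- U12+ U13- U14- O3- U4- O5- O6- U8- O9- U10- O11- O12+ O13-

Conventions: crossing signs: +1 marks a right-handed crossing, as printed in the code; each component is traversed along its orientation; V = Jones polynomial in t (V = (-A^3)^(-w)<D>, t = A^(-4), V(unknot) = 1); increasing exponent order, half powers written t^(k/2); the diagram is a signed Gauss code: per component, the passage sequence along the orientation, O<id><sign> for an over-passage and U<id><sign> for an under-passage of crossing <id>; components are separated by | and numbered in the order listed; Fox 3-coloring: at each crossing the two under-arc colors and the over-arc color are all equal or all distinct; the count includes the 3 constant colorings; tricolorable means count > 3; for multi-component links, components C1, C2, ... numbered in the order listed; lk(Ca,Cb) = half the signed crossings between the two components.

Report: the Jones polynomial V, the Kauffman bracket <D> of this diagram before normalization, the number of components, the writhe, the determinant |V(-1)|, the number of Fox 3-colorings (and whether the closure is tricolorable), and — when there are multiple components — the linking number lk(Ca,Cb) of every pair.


Jones polynomial: V(t) = -t^-13 + t^-12 - t^-11 + t^-10 - t^-9 + t^-8 - t^-7 + t^-6 + t^-4
<D> = A^-14 + A^-6 - A^-2 + A^2 - A^6 + A^10 - A^14 + A^18 - A^22; writhe -10
components 1, writhe -10 (14 crossings)
3-colorings: 9 of 3^14, det 9 — tricolorable
note: V spans 9 powers of t: at least 9 crossings in any diagram


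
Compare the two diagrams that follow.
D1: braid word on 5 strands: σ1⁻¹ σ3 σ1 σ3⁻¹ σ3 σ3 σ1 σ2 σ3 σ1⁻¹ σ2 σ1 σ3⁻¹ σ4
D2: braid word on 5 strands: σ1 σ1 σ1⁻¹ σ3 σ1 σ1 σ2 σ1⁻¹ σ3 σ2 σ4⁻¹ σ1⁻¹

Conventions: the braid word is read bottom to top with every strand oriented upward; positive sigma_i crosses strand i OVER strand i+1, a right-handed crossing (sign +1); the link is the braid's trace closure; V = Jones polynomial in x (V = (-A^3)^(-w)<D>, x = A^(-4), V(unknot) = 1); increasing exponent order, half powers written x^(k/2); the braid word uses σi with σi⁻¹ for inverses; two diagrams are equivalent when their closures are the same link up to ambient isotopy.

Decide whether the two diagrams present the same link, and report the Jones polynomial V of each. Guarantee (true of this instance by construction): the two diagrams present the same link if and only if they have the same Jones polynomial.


equivalent: yes
D1 (bracket -A^-6 + A^-2 - A^2 + 2A^6 - A^10 + A^14; 14 crossings at w = +6): V = x - x^2 + 2x^3 - x^4 + x^5 - x^6
V(D2) = x - x^2 + 2x^3 - x^4 + x^5 - x^6  [12 crossings, <D> = -A^-12 + A^-8 - A^-4 + 2 - A^4 + A^8, w = +4]
observation: all 2 diagrams share one V(x), hence one class


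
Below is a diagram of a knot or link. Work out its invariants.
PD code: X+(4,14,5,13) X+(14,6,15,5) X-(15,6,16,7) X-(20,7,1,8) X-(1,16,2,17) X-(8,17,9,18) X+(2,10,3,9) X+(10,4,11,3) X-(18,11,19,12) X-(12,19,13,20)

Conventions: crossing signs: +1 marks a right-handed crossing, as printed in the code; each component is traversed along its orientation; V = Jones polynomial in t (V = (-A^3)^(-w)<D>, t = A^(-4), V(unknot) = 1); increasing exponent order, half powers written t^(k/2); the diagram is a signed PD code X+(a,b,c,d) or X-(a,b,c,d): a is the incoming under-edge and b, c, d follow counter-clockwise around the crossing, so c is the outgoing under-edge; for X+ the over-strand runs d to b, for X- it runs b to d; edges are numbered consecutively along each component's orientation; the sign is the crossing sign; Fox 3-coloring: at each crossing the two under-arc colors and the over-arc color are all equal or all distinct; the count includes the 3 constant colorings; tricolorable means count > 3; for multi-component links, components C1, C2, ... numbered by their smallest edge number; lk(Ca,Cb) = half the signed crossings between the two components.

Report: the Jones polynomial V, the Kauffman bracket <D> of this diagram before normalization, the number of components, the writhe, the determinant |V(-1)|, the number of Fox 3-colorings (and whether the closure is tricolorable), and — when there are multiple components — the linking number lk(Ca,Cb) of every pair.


V(t) = -t^-4 + t^-3 + t^-1
bracket: A^-2 + A^6 - A^10, w = -2
1 component, writhe -2, over 10 crossings
det 3, colorings 9 of 3^10 — tricolorable
observation: w = -2 (over 10 crossings) is diagram-only; (-A^3)^(2) removes it from V


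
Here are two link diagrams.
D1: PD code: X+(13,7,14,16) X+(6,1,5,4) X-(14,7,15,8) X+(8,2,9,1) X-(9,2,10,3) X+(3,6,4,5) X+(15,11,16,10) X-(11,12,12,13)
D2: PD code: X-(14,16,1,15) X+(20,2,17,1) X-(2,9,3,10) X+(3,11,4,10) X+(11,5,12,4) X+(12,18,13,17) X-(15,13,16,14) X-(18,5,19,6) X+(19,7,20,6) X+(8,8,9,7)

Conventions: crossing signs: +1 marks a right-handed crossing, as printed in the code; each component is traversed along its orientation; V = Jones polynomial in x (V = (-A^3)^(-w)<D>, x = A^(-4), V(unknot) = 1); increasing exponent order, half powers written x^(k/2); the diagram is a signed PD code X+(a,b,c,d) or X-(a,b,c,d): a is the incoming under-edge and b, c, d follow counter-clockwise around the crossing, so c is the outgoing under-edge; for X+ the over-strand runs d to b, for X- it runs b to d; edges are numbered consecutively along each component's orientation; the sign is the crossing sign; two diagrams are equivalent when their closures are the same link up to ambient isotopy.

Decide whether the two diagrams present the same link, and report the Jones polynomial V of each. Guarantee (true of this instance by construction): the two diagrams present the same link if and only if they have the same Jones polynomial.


equivalent: no
V(D1) = 1 + x + x^2 + x^3  (w +2, c 8, <D> = A^-6 + A^-2 + A^2 + A^6)
V(D2) = x^-2 + 2 + x^2  [10 crossings, <D> = A^-2 + 2A^6 + A^14, w = +2]
key observation: 2 classes among 2 diagrams; unequal V(x) rules out equality


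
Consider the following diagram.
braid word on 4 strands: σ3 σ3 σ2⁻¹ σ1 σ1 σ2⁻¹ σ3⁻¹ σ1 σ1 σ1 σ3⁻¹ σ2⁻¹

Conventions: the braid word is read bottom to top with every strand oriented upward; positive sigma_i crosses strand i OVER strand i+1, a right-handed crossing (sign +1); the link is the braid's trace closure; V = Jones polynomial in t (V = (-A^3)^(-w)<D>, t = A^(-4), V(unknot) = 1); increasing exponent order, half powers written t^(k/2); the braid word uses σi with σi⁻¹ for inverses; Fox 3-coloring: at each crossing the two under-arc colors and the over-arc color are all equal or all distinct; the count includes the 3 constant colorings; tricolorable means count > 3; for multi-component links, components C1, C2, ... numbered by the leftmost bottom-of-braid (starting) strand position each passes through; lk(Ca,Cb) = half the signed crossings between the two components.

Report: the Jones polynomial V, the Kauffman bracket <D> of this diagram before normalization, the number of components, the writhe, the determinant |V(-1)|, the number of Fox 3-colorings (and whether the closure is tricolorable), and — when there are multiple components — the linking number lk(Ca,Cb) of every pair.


V(t) = t^(-7/2) - 2t^(-5/2) + 4t^(-3/2) - 7t^(-1/2) + 8t^(1/2) - 11t^(3/2) + 9t^(5/2) - 9t^(7/2) + 7t^(9/2) - 4t^(11/2) + 2t^(13/2)
bracket: 2A^-20 - 4A^-16 + 7A^-12 - 9A^-8 + 9A^-4 - 11 + 8A^4 - 7A^8 + 4A^12 - 2A^16 + A^20, w = +2
2 components, writhe +2, over 12 crossings
lk(C1,C2) = 0
det 64, colorings 3 of 3^12 — not tricolorable
observation: summing lk over 1 pair gives 0


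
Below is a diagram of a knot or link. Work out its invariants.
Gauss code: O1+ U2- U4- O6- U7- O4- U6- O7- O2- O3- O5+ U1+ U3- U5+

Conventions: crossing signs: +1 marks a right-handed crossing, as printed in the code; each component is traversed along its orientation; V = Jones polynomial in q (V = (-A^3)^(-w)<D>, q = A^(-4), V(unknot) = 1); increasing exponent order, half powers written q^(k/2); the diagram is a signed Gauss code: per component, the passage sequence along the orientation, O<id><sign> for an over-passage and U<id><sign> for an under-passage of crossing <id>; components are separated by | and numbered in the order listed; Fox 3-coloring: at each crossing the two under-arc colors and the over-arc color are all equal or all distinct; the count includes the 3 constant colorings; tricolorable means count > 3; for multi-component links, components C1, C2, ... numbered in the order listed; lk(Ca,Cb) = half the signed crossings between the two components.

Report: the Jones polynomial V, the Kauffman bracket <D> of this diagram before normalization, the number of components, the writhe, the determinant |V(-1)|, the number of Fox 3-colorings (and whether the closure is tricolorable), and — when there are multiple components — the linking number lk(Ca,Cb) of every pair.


V = -q^-4 + q^-3 + q^-1
<D> = -A^-5 - A^3 + A^7 (w = -3)
1 component over 7 crossings, w = -3
9 Fox colorings among 3^7, |V(-1)| = 3: tricolorable
why: V spans 3 powers of q: at least 3 crossings in any diagram


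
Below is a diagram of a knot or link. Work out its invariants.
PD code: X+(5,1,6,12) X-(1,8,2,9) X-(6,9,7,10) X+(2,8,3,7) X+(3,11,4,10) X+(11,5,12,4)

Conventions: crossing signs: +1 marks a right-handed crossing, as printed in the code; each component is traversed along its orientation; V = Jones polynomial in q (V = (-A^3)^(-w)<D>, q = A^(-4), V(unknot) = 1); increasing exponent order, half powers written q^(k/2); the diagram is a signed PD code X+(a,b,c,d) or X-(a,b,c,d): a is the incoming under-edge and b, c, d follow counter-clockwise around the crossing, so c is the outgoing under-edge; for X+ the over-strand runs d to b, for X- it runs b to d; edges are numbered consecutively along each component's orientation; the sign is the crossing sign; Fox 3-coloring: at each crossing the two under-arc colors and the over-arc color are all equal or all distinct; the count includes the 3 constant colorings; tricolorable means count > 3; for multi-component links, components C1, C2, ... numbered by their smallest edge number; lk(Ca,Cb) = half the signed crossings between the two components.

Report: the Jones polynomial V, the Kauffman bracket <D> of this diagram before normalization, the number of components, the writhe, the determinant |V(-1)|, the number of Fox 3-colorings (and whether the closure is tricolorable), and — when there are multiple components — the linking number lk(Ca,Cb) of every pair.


V(q) = q + q^3 - q^4
bracket: -A^-10 + A^-6 + A^2, w = +2
1 component, writhe +2, over 6 crossings
det 3, colorings 9 of 3^6 — tricolorable
observation: det 3 = |V(-1)|; divisible by 3, so tricolorable


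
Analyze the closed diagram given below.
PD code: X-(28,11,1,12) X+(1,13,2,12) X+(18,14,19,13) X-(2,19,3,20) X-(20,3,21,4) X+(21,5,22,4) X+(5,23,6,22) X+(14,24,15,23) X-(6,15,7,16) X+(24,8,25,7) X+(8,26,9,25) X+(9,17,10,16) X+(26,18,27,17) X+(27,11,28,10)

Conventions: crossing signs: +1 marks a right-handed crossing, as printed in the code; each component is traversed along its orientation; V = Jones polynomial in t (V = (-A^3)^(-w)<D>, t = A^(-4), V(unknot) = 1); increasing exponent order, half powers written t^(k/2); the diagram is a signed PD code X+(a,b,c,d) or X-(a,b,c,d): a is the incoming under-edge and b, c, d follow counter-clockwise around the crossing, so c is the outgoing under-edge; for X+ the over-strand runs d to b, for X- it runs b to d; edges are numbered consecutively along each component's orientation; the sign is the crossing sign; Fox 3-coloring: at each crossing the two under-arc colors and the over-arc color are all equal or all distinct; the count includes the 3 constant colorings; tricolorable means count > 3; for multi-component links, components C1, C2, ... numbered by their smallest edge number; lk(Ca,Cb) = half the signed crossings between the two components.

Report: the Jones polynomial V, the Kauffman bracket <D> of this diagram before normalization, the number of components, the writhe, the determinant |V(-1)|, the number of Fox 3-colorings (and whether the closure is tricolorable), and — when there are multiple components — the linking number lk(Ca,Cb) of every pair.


V = t^2 + 2t^4 - 2t^5 + t^6 - 2t^7 + t^8
<D> = A^-14 - 2A^-10 + A^-6 - 2A^-2 + 2A^2 + A^10 (w = +6)
1 component over 14 crossings, w = +6
27 Fox colorings among 3^14, |V(-1)| = 9: tricolorable
why: w = +6 (over 14 crossings) is diagram-only; (-A^3)^(-6) removes it from V


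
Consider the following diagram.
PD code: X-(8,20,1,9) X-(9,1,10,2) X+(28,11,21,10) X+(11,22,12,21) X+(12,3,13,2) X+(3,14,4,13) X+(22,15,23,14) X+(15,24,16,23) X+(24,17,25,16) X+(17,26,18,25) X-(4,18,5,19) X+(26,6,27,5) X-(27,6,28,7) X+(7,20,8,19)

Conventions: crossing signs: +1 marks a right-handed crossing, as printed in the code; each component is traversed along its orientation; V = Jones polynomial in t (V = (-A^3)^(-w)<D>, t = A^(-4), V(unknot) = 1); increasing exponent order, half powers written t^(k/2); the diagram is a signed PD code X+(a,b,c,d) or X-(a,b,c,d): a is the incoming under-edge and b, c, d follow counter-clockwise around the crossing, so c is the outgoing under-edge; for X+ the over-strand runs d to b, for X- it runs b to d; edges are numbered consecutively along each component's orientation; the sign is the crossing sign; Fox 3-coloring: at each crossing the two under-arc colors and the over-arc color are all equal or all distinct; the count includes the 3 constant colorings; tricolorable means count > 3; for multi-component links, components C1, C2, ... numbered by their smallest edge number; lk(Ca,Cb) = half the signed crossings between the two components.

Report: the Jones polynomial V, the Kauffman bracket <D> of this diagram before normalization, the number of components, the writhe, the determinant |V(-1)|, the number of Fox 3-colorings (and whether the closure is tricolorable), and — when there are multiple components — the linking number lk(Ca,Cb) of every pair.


Jones polynomial: V(t) = 2t^2 - 2t^3 + 5t^4 - 5t^5 + 6t^6 - 5t^7 + 4t^8 - 2t^9 + t^10
<D> = A^-22 - 2A^-18 + 4A^-14 - 5A^-10 + 6A^-6 - 5A^-2 + 5A^2 - 2A^6 + 2A^10; writhe +6
components 3, writhe +6 (14 crossings)
linking number lk(C1,C2) = 0
lk(C1,C3): 0
lk(C2,C3) = +3
3-colorings: 3 of 3^14, det 32 — not tricolorable
note: det 32 = |V(-1)|; not divisible by 3, so not tricolorable


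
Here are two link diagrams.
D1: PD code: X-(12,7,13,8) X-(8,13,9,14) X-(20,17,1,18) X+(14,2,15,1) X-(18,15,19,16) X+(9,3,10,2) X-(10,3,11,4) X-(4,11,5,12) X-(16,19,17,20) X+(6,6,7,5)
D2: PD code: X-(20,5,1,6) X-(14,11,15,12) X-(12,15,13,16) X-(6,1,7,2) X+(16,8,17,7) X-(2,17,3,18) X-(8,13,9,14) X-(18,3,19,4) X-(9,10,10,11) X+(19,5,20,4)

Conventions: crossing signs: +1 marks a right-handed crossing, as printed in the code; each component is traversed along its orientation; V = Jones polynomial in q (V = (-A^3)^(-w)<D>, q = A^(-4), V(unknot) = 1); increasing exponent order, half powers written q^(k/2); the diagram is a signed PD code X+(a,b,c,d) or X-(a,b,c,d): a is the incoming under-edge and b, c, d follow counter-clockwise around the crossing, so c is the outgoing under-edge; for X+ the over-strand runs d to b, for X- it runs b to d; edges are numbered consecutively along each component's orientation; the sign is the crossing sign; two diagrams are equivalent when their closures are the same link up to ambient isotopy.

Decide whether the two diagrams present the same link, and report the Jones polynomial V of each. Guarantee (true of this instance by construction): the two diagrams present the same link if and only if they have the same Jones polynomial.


equivalent: yes
V(D1) = q^-8 - 2q^-7 + q^-6 - 2q^-5 + 2q^-4 + q^-2  (w -4, c 10, <D> = A^-4 + 2A^4 - 2A^8 + A^12 - 2A^16 + A^20)
D2 (bracket A^-10 + 2A^-2 - 2A^2 + A^6 - 2A^10 + A^14; 10 crossings at w = -6): V = q^-8 - 2q^-7 + q^-6 - 2q^-5 + 2q^-4 + q^-2
why: Reidemeister moves carry D1 (10 crossings) to D2 (10)


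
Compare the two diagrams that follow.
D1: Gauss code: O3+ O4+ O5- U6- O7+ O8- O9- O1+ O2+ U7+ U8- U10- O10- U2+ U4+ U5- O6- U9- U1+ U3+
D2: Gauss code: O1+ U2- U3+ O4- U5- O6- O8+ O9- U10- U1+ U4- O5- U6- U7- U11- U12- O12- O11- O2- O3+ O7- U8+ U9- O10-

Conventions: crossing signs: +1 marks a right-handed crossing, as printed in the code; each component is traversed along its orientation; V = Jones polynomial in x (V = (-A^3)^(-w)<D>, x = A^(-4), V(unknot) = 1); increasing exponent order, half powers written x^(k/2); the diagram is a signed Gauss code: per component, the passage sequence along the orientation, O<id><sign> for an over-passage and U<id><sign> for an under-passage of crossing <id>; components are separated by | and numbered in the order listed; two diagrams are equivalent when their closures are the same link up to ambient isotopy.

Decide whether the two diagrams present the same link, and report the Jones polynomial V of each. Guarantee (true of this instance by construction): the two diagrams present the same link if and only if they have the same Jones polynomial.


same link: no
V(D1) = 1  [10 crossings, <D> = 1, w = 0]
V(D2) = -x^-4 + x^-3 + x^-1  [12 crossings, <D> = A^-14 + A^-6 - A^-2, w = -6]
insight: 2 classes among 2 diagrams; unequal V(x) rules out equality


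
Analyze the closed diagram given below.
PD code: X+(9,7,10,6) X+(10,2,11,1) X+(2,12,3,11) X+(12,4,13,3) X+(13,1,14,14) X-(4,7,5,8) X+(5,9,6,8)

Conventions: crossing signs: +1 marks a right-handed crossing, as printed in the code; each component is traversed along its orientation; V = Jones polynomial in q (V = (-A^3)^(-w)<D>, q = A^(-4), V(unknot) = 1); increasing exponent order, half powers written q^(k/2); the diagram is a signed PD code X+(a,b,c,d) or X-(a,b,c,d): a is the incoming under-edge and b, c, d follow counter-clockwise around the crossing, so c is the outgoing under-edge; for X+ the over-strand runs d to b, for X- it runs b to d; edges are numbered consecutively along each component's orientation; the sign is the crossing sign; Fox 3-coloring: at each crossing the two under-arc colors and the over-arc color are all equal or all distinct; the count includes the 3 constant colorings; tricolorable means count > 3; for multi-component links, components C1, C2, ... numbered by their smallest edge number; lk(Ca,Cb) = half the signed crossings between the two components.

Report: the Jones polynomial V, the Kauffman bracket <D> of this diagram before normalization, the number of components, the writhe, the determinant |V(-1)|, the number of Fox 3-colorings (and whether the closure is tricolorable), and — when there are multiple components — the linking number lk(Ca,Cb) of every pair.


V = q + q^3 - q^4
<D> = A^-1 - A^3 - A^11 (w = +5)
1 component over 7 crossings, w = +5
9 Fox colorings among 3^7, |V(-1)| = 3: tricolorable
why: det 3 = |V(-1)|; divisible by 3, so tricolorable


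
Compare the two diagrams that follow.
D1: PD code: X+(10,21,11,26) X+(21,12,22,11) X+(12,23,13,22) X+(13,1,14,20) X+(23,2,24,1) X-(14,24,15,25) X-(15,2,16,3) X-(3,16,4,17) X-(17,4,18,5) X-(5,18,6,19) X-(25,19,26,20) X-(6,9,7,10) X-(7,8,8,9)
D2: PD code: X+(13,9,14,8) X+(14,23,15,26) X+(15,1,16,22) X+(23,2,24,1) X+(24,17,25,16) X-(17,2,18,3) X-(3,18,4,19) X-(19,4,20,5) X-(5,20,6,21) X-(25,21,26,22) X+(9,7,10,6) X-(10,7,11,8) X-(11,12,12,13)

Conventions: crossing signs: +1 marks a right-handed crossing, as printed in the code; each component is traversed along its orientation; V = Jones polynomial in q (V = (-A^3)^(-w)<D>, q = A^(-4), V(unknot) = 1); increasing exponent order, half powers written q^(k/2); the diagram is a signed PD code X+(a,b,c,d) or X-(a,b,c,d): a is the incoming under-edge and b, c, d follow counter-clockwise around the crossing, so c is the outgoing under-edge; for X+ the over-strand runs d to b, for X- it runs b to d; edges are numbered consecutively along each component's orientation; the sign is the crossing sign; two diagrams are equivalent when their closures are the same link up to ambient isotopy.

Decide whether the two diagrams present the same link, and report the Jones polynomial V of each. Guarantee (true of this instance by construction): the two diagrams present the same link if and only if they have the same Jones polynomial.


equivalent: yes
V(D1) = q^(-7/2) - q^(-5/2) + q^(-3/2) - 2q^(-1/2) - q^(3/2)  (w -3, c 13, <D> = A^-15 + 2A^-7 - A^-3 + A - A^5)
V(D2) = q^(-7/2) - q^(-5/2) + q^(-3/2) - 2q^(-1/2) - q^(3/2)  [13 crossings, <D> = A^-9 + 2A^-1 - A^3 + A^7 - A^11, w = -1]
key observation: from 13 to 13 crossings by R-moves: one link, two diagrams
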